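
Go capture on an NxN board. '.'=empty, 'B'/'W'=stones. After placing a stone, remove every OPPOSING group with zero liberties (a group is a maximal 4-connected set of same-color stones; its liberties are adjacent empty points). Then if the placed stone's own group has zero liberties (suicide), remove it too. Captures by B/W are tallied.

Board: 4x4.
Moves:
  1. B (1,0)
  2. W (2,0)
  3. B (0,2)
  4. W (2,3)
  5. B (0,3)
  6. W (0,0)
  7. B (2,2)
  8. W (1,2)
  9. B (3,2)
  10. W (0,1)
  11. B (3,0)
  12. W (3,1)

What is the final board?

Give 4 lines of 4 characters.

Answer: WWBB
B.W.
W.BW
.WB.

Derivation:
Move 1: B@(1,0) -> caps B=0 W=0
Move 2: W@(2,0) -> caps B=0 W=0
Move 3: B@(0,2) -> caps B=0 W=0
Move 4: W@(2,3) -> caps B=0 W=0
Move 5: B@(0,3) -> caps B=0 W=0
Move 6: W@(0,0) -> caps B=0 W=0
Move 7: B@(2,2) -> caps B=0 W=0
Move 8: W@(1,2) -> caps B=0 W=0
Move 9: B@(3,2) -> caps B=0 W=0
Move 10: W@(0,1) -> caps B=0 W=0
Move 11: B@(3,0) -> caps B=0 W=0
Move 12: W@(3,1) -> caps B=0 W=1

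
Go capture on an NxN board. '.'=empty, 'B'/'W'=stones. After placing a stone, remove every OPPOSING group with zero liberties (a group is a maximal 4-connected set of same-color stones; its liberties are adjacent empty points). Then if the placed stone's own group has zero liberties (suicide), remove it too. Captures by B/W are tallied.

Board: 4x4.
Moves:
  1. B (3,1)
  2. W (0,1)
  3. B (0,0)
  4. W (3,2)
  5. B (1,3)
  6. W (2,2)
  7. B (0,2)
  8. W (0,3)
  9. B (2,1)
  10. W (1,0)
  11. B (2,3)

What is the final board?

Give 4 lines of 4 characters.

Answer: .WB.
W..B
.BWB
.BW.

Derivation:
Move 1: B@(3,1) -> caps B=0 W=0
Move 2: W@(0,1) -> caps B=0 W=0
Move 3: B@(0,0) -> caps B=0 W=0
Move 4: W@(3,2) -> caps B=0 W=0
Move 5: B@(1,3) -> caps B=0 W=0
Move 6: W@(2,2) -> caps B=0 W=0
Move 7: B@(0,2) -> caps B=0 W=0
Move 8: W@(0,3) -> caps B=0 W=0
Move 9: B@(2,1) -> caps B=0 W=0
Move 10: W@(1,0) -> caps B=0 W=1
Move 11: B@(2,3) -> caps B=0 W=1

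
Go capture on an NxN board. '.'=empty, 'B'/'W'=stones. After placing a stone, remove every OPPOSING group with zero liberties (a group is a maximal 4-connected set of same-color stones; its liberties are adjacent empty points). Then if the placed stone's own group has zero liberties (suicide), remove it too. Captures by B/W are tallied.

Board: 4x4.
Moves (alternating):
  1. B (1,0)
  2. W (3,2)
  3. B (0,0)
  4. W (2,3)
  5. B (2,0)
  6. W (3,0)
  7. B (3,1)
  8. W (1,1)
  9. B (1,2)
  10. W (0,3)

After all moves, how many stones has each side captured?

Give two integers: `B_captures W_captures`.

Move 1: B@(1,0) -> caps B=0 W=0
Move 2: W@(3,2) -> caps B=0 W=0
Move 3: B@(0,0) -> caps B=0 W=0
Move 4: W@(2,3) -> caps B=0 W=0
Move 5: B@(2,0) -> caps B=0 W=0
Move 6: W@(3,0) -> caps B=0 W=0
Move 7: B@(3,1) -> caps B=1 W=0
Move 8: W@(1,1) -> caps B=1 W=0
Move 9: B@(1,2) -> caps B=1 W=0
Move 10: W@(0,3) -> caps B=1 W=0

Answer: 1 0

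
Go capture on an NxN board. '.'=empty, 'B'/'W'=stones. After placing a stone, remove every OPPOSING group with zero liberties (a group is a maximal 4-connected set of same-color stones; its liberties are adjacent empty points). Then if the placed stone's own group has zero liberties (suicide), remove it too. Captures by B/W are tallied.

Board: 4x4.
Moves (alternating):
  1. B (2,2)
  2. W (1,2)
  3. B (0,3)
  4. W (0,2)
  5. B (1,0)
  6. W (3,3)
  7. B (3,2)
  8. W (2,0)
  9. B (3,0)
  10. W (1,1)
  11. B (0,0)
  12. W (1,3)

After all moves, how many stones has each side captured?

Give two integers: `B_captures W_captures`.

Answer: 0 1

Derivation:
Move 1: B@(2,2) -> caps B=0 W=0
Move 2: W@(1,2) -> caps B=0 W=0
Move 3: B@(0,3) -> caps B=0 W=0
Move 4: W@(0,2) -> caps B=0 W=0
Move 5: B@(1,0) -> caps B=0 W=0
Move 6: W@(3,3) -> caps B=0 W=0
Move 7: B@(3,2) -> caps B=0 W=0
Move 8: W@(2,0) -> caps B=0 W=0
Move 9: B@(3,0) -> caps B=0 W=0
Move 10: W@(1,1) -> caps B=0 W=0
Move 11: B@(0,0) -> caps B=0 W=0
Move 12: W@(1,3) -> caps B=0 W=1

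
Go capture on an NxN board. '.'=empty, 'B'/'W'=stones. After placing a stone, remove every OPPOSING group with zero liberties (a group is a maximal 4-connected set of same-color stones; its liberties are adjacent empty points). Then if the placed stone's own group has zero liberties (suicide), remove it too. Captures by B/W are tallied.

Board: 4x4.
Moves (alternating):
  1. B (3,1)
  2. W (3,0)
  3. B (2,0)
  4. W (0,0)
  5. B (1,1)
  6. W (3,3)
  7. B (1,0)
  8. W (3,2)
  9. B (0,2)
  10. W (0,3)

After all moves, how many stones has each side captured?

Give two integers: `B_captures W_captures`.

Move 1: B@(3,1) -> caps B=0 W=0
Move 2: W@(3,0) -> caps B=0 W=0
Move 3: B@(2,0) -> caps B=1 W=0
Move 4: W@(0,0) -> caps B=1 W=0
Move 5: B@(1,1) -> caps B=1 W=0
Move 6: W@(3,3) -> caps B=1 W=0
Move 7: B@(1,0) -> caps B=1 W=0
Move 8: W@(3,2) -> caps B=1 W=0
Move 9: B@(0,2) -> caps B=1 W=0
Move 10: W@(0,3) -> caps B=1 W=0

Answer: 1 0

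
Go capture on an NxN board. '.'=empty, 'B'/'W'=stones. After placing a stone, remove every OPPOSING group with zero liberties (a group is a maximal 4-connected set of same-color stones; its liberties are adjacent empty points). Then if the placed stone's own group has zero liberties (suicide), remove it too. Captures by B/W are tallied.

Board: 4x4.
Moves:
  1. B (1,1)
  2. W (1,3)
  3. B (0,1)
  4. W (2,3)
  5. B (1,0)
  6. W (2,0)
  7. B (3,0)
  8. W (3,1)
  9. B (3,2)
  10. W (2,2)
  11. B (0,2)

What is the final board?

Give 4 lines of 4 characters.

Answer: .BB.
BB.W
W.WW
.WB.

Derivation:
Move 1: B@(1,1) -> caps B=0 W=0
Move 2: W@(1,3) -> caps B=0 W=0
Move 3: B@(0,1) -> caps B=0 W=0
Move 4: W@(2,3) -> caps B=0 W=0
Move 5: B@(1,0) -> caps B=0 W=0
Move 6: W@(2,0) -> caps B=0 W=0
Move 7: B@(3,0) -> caps B=0 W=0
Move 8: W@(3,1) -> caps B=0 W=1
Move 9: B@(3,2) -> caps B=0 W=1
Move 10: W@(2,2) -> caps B=0 W=1
Move 11: B@(0,2) -> caps B=0 W=1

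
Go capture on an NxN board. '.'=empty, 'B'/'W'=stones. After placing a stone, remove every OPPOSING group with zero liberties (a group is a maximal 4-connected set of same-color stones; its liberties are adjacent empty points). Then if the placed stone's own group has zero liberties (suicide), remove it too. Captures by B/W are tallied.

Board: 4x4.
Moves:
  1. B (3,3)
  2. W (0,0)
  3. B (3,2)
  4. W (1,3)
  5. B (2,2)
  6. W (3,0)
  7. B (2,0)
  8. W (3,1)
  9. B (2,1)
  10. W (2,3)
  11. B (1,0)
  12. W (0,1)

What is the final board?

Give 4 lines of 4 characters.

Move 1: B@(3,3) -> caps B=0 W=0
Move 2: W@(0,0) -> caps B=0 W=0
Move 3: B@(3,2) -> caps B=0 W=0
Move 4: W@(1,3) -> caps B=0 W=0
Move 5: B@(2,2) -> caps B=0 W=0
Move 6: W@(3,0) -> caps B=0 W=0
Move 7: B@(2,0) -> caps B=0 W=0
Move 8: W@(3,1) -> caps B=0 W=0
Move 9: B@(2,1) -> caps B=2 W=0
Move 10: W@(2,3) -> caps B=2 W=0
Move 11: B@(1,0) -> caps B=2 W=0
Move 12: W@(0,1) -> caps B=2 W=0

Answer: WW..
B..W
BBBW
..BB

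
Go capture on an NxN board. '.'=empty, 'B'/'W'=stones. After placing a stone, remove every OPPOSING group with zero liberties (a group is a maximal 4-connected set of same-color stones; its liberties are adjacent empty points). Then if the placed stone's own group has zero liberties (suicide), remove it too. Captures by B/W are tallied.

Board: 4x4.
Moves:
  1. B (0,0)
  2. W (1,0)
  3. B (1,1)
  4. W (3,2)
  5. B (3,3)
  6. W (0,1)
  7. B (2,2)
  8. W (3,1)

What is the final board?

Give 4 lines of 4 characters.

Move 1: B@(0,0) -> caps B=0 W=0
Move 2: W@(1,0) -> caps B=0 W=0
Move 3: B@(1,1) -> caps B=0 W=0
Move 4: W@(3,2) -> caps B=0 W=0
Move 5: B@(3,3) -> caps B=0 W=0
Move 6: W@(0,1) -> caps B=0 W=1
Move 7: B@(2,2) -> caps B=0 W=1
Move 8: W@(3,1) -> caps B=0 W=1

Answer: .W..
WB..
..B.
.WWB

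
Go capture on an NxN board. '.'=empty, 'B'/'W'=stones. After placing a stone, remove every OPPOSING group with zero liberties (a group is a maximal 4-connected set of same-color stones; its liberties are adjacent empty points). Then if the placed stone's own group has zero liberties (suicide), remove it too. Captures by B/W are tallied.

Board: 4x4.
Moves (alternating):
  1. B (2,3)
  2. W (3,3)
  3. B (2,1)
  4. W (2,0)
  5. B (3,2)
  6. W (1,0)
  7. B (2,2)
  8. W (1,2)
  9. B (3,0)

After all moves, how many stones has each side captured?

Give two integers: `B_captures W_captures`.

Move 1: B@(2,3) -> caps B=0 W=0
Move 2: W@(3,3) -> caps B=0 W=0
Move 3: B@(2,1) -> caps B=0 W=0
Move 4: W@(2,0) -> caps B=0 W=0
Move 5: B@(3,2) -> caps B=1 W=0
Move 6: W@(1,0) -> caps B=1 W=0
Move 7: B@(2,2) -> caps B=1 W=0
Move 8: W@(1,2) -> caps B=1 W=0
Move 9: B@(3,0) -> caps B=1 W=0

Answer: 1 0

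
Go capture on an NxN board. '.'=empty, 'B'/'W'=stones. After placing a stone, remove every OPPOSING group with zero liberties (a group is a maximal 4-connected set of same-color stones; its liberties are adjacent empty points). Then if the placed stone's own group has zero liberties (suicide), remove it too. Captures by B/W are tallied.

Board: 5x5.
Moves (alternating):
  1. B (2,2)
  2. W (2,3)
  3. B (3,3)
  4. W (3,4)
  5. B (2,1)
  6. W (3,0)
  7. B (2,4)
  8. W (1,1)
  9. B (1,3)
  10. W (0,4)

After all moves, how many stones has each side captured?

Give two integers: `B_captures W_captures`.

Answer: 1 0

Derivation:
Move 1: B@(2,2) -> caps B=0 W=0
Move 2: W@(2,3) -> caps B=0 W=0
Move 3: B@(3,3) -> caps B=0 W=0
Move 4: W@(3,4) -> caps B=0 W=0
Move 5: B@(2,1) -> caps B=0 W=0
Move 6: W@(3,0) -> caps B=0 W=0
Move 7: B@(2,4) -> caps B=0 W=0
Move 8: W@(1,1) -> caps B=0 W=0
Move 9: B@(1,3) -> caps B=1 W=0
Move 10: W@(0,4) -> caps B=1 W=0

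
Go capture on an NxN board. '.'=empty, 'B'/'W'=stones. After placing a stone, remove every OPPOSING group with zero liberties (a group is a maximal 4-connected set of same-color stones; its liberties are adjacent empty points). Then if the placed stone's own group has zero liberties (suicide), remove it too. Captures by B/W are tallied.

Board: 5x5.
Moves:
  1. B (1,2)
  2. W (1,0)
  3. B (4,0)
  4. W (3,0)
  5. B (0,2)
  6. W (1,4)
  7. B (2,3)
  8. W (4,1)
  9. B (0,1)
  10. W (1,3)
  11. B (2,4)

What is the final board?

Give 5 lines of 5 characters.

Move 1: B@(1,2) -> caps B=0 W=0
Move 2: W@(1,0) -> caps B=0 W=0
Move 3: B@(4,0) -> caps B=0 W=0
Move 4: W@(3,0) -> caps B=0 W=0
Move 5: B@(0,2) -> caps B=0 W=0
Move 6: W@(1,4) -> caps B=0 W=0
Move 7: B@(2,3) -> caps B=0 W=0
Move 8: W@(4,1) -> caps B=0 W=1
Move 9: B@(0,1) -> caps B=0 W=1
Move 10: W@(1,3) -> caps B=0 W=1
Move 11: B@(2,4) -> caps B=0 W=1

Answer: .BB..
W.BWW
...BB
W....
.W...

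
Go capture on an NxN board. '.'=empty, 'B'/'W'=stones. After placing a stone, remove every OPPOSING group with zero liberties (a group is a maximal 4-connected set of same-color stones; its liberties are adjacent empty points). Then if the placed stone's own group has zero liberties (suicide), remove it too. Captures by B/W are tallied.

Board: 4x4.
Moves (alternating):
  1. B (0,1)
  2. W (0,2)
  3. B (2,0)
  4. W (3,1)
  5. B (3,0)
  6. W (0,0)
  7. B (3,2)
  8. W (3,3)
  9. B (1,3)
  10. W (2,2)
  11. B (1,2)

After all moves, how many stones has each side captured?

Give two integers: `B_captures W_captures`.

Answer: 0 1

Derivation:
Move 1: B@(0,1) -> caps B=0 W=0
Move 2: W@(0,2) -> caps B=0 W=0
Move 3: B@(2,0) -> caps B=0 W=0
Move 4: W@(3,1) -> caps B=0 W=0
Move 5: B@(3,0) -> caps B=0 W=0
Move 6: W@(0,0) -> caps B=0 W=0
Move 7: B@(3,2) -> caps B=0 W=0
Move 8: W@(3,3) -> caps B=0 W=0
Move 9: B@(1,3) -> caps B=0 W=0
Move 10: W@(2,2) -> caps B=0 W=1
Move 11: B@(1,2) -> caps B=0 W=1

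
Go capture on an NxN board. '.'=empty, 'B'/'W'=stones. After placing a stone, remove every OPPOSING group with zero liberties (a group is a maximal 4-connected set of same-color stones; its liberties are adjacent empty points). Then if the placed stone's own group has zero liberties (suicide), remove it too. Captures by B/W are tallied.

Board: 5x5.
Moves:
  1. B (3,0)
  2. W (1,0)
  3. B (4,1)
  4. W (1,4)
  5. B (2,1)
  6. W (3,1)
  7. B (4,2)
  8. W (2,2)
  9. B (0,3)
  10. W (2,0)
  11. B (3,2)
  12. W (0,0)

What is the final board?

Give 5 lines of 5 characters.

Move 1: B@(3,0) -> caps B=0 W=0
Move 2: W@(1,0) -> caps B=0 W=0
Move 3: B@(4,1) -> caps B=0 W=0
Move 4: W@(1,4) -> caps B=0 W=0
Move 5: B@(2,1) -> caps B=0 W=0
Move 6: W@(3,1) -> caps B=0 W=0
Move 7: B@(4,2) -> caps B=0 W=0
Move 8: W@(2,2) -> caps B=0 W=0
Move 9: B@(0,3) -> caps B=0 W=0
Move 10: W@(2,0) -> caps B=0 W=0
Move 11: B@(3,2) -> caps B=1 W=0
Move 12: W@(0,0) -> caps B=1 W=0

Answer: W..B.
W...W
WBW..
B.B..
.BB..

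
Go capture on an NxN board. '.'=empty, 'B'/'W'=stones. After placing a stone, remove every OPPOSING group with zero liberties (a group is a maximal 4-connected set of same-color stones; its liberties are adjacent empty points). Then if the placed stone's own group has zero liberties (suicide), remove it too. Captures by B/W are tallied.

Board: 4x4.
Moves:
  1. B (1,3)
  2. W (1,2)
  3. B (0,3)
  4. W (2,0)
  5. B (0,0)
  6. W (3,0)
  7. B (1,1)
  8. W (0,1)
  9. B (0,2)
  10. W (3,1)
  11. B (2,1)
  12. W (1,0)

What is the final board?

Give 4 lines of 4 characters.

Move 1: B@(1,3) -> caps B=0 W=0
Move 2: W@(1,2) -> caps B=0 W=0
Move 3: B@(0,3) -> caps B=0 W=0
Move 4: W@(2,0) -> caps B=0 W=0
Move 5: B@(0,0) -> caps B=0 W=0
Move 6: W@(3,0) -> caps B=0 W=0
Move 7: B@(1,1) -> caps B=0 W=0
Move 8: W@(0,1) -> caps B=0 W=0
Move 9: B@(0,2) -> caps B=1 W=0
Move 10: W@(3,1) -> caps B=1 W=0
Move 11: B@(2,1) -> caps B=1 W=0
Move 12: W@(1,0) -> caps B=1 W=0

Answer: B.BB
WBWB
WB..
WW..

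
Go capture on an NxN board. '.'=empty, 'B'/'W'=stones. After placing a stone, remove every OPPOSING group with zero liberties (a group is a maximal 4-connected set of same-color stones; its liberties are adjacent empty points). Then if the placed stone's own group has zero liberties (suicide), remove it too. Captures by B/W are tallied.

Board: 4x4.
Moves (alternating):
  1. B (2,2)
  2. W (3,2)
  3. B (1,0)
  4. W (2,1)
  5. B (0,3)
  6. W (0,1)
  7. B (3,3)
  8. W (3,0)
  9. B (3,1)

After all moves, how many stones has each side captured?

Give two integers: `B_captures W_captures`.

Answer: 1 0

Derivation:
Move 1: B@(2,2) -> caps B=0 W=0
Move 2: W@(3,2) -> caps B=0 W=0
Move 3: B@(1,0) -> caps B=0 W=0
Move 4: W@(2,1) -> caps B=0 W=0
Move 5: B@(0,3) -> caps B=0 W=0
Move 6: W@(0,1) -> caps B=0 W=0
Move 7: B@(3,3) -> caps B=0 W=0
Move 8: W@(3,0) -> caps B=0 W=0
Move 9: B@(3,1) -> caps B=1 W=0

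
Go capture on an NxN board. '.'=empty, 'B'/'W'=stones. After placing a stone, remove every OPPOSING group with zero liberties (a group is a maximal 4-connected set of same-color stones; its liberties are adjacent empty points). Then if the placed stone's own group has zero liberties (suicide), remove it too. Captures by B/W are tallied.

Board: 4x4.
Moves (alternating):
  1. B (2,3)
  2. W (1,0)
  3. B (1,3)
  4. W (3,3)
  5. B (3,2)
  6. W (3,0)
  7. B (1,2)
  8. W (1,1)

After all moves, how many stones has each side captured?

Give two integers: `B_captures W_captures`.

Answer: 1 0

Derivation:
Move 1: B@(2,3) -> caps B=0 W=0
Move 2: W@(1,0) -> caps B=0 W=0
Move 3: B@(1,3) -> caps B=0 W=0
Move 4: W@(3,3) -> caps B=0 W=0
Move 5: B@(3,2) -> caps B=1 W=0
Move 6: W@(3,0) -> caps B=1 W=0
Move 7: B@(1,2) -> caps B=1 W=0
Move 8: W@(1,1) -> caps B=1 W=0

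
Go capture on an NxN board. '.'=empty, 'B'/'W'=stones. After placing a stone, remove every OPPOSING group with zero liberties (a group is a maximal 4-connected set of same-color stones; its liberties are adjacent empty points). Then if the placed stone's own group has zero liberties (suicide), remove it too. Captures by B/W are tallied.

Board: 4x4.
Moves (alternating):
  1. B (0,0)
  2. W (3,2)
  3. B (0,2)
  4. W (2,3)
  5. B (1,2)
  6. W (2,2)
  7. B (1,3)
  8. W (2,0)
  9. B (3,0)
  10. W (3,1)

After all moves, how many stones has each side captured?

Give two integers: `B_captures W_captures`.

Answer: 0 1

Derivation:
Move 1: B@(0,0) -> caps B=0 W=0
Move 2: W@(3,2) -> caps B=0 W=0
Move 3: B@(0,2) -> caps B=0 W=0
Move 4: W@(2,3) -> caps B=0 W=0
Move 5: B@(1,2) -> caps B=0 W=0
Move 6: W@(2,2) -> caps B=0 W=0
Move 7: B@(1,3) -> caps B=0 W=0
Move 8: W@(2,0) -> caps B=0 W=0
Move 9: B@(3,0) -> caps B=0 W=0
Move 10: W@(3,1) -> caps B=0 W=1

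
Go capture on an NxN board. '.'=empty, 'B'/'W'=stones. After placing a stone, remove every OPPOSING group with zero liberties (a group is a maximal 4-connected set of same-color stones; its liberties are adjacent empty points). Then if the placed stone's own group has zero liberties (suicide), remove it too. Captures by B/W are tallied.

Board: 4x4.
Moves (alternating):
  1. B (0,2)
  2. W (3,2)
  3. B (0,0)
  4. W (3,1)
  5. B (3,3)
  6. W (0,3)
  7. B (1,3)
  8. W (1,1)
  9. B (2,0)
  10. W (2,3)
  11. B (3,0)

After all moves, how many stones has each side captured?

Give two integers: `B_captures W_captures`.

Answer: 1 1

Derivation:
Move 1: B@(0,2) -> caps B=0 W=0
Move 2: W@(3,2) -> caps B=0 W=0
Move 3: B@(0,0) -> caps B=0 W=0
Move 4: W@(3,1) -> caps B=0 W=0
Move 5: B@(3,3) -> caps B=0 W=0
Move 6: W@(0,3) -> caps B=0 W=0
Move 7: B@(1,3) -> caps B=1 W=0
Move 8: W@(1,1) -> caps B=1 W=0
Move 9: B@(2,0) -> caps B=1 W=0
Move 10: W@(2,3) -> caps B=1 W=1
Move 11: B@(3,0) -> caps B=1 W=1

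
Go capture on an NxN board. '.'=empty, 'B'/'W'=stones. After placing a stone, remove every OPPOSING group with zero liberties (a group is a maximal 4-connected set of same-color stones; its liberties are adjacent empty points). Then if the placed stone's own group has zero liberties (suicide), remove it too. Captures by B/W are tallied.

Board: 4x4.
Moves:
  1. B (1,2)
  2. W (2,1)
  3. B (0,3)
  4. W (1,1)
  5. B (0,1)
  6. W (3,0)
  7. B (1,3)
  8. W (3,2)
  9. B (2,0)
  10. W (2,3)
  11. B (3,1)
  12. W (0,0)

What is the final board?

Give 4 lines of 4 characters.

Answer: WB.B
.WBB
BW.W
.BW.

Derivation:
Move 1: B@(1,2) -> caps B=0 W=0
Move 2: W@(2,1) -> caps B=0 W=0
Move 3: B@(0,3) -> caps B=0 W=0
Move 4: W@(1,1) -> caps B=0 W=0
Move 5: B@(0,1) -> caps B=0 W=0
Move 6: W@(3,0) -> caps B=0 W=0
Move 7: B@(1,3) -> caps B=0 W=0
Move 8: W@(3,2) -> caps B=0 W=0
Move 9: B@(2,0) -> caps B=0 W=0
Move 10: W@(2,3) -> caps B=0 W=0
Move 11: B@(3,1) -> caps B=1 W=0
Move 12: W@(0,0) -> caps B=1 W=0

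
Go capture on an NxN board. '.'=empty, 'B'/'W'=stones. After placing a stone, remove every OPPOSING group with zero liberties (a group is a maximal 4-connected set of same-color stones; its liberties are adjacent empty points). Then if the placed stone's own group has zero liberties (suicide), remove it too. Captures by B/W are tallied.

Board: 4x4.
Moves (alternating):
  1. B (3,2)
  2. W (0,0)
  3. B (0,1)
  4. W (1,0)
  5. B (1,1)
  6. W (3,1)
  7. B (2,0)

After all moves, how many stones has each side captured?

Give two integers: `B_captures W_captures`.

Move 1: B@(3,2) -> caps B=0 W=0
Move 2: W@(0,0) -> caps B=0 W=0
Move 3: B@(0,1) -> caps B=0 W=0
Move 4: W@(1,0) -> caps B=0 W=0
Move 5: B@(1,1) -> caps B=0 W=0
Move 6: W@(3,1) -> caps B=0 W=0
Move 7: B@(2,0) -> caps B=2 W=0

Answer: 2 0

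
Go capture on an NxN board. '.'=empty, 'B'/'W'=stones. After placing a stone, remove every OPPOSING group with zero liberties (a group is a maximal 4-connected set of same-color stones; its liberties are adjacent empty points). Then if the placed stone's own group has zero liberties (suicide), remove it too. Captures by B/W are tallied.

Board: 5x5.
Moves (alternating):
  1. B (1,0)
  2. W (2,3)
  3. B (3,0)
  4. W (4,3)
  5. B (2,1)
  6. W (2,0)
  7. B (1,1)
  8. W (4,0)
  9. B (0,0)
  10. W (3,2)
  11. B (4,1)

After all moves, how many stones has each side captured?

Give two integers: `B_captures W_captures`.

Answer: 1 0

Derivation:
Move 1: B@(1,0) -> caps B=0 W=0
Move 2: W@(2,3) -> caps B=0 W=0
Move 3: B@(3,0) -> caps B=0 W=0
Move 4: W@(4,3) -> caps B=0 W=0
Move 5: B@(2,1) -> caps B=0 W=0
Move 6: W@(2,0) -> caps B=0 W=0
Move 7: B@(1,1) -> caps B=0 W=0
Move 8: W@(4,0) -> caps B=0 W=0
Move 9: B@(0,0) -> caps B=0 W=0
Move 10: W@(3,2) -> caps B=0 W=0
Move 11: B@(4,1) -> caps B=1 W=0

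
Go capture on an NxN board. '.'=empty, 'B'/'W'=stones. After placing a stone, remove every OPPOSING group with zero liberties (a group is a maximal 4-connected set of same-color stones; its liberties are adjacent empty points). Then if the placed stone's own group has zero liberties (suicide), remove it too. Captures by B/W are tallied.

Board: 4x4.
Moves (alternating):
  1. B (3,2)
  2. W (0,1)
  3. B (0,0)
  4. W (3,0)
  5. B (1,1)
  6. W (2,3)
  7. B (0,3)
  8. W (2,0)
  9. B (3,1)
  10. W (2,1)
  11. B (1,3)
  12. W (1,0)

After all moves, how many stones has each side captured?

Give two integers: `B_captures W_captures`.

Move 1: B@(3,2) -> caps B=0 W=0
Move 2: W@(0,1) -> caps B=0 W=0
Move 3: B@(0,0) -> caps B=0 W=0
Move 4: W@(3,0) -> caps B=0 W=0
Move 5: B@(1,1) -> caps B=0 W=0
Move 6: W@(2,3) -> caps B=0 W=0
Move 7: B@(0,3) -> caps B=0 W=0
Move 8: W@(2,0) -> caps B=0 W=0
Move 9: B@(3,1) -> caps B=0 W=0
Move 10: W@(2,1) -> caps B=0 W=0
Move 11: B@(1,3) -> caps B=0 W=0
Move 12: W@(1,0) -> caps B=0 W=1

Answer: 0 1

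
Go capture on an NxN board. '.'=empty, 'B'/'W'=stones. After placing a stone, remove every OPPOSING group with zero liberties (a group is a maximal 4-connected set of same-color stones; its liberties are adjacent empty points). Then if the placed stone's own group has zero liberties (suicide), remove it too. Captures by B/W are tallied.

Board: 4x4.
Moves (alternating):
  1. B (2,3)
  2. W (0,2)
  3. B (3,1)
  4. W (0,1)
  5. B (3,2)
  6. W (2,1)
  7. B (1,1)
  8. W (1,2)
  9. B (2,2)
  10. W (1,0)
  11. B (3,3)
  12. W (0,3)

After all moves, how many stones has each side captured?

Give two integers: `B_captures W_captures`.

Move 1: B@(2,3) -> caps B=0 W=0
Move 2: W@(0,2) -> caps B=0 W=0
Move 3: B@(3,1) -> caps B=0 W=0
Move 4: W@(0,1) -> caps B=0 W=0
Move 5: B@(3,2) -> caps B=0 W=0
Move 6: W@(2,1) -> caps B=0 W=0
Move 7: B@(1,1) -> caps B=0 W=0
Move 8: W@(1,2) -> caps B=0 W=0
Move 9: B@(2,2) -> caps B=0 W=0
Move 10: W@(1,0) -> caps B=0 W=1
Move 11: B@(3,3) -> caps B=0 W=1
Move 12: W@(0,3) -> caps B=0 W=1

Answer: 0 1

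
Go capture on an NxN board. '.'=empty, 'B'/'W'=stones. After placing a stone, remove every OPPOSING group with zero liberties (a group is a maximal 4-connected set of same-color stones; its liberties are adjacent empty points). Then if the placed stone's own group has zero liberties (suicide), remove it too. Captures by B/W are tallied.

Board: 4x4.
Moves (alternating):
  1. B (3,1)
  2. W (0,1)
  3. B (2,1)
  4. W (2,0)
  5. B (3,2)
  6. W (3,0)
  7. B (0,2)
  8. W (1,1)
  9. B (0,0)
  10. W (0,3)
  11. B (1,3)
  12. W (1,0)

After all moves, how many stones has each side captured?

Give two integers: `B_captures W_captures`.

Move 1: B@(3,1) -> caps B=0 W=0
Move 2: W@(0,1) -> caps B=0 W=0
Move 3: B@(2,1) -> caps B=0 W=0
Move 4: W@(2,0) -> caps B=0 W=0
Move 5: B@(3,2) -> caps B=0 W=0
Move 6: W@(3,0) -> caps B=0 W=0
Move 7: B@(0,2) -> caps B=0 W=0
Move 8: W@(1,1) -> caps B=0 W=0
Move 9: B@(0,0) -> caps B=0 W=0
Move 10: W@(0,3) -> caps B=0 W=0
Move 11: B@(1,3) -> caps B=1 W=0
Move 12: W@(1,0) -> caps B=1 W=1

Answer: 1 1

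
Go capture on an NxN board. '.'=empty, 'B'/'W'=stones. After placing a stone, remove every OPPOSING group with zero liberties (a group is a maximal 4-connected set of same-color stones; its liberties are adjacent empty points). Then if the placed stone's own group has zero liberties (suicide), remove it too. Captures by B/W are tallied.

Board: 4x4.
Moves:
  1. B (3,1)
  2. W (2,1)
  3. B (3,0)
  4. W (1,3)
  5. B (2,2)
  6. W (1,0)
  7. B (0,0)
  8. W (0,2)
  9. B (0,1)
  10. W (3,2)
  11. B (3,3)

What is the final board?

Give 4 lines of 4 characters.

Move 1: B@(3,1) -> caps B=0 W=0
Move 2: W@(2,1) -> caps B=0 W=0
Move 3: B@(3,0) -> caps B=0 W=0
Move 4: W@(1,3) -> caps B=0 W=0
Move 5: B@(2,2) -> caps B=0 W=0
Move 6: W@(1,0) -> caps B=0 W=0
Move 7: B@(0,0) -> caps B=0 W=0
Move 8: W@(0,2) -> caps B=0 W=0
Move 9: B@(0,1) -> caps B=0 W=0
Move 10: W@(3,2) -> caps B=0 W=0
Move 11: B@(3,3) -> caps B=1 W=0

Answer: BBW.
W..W
.WB.
BB.B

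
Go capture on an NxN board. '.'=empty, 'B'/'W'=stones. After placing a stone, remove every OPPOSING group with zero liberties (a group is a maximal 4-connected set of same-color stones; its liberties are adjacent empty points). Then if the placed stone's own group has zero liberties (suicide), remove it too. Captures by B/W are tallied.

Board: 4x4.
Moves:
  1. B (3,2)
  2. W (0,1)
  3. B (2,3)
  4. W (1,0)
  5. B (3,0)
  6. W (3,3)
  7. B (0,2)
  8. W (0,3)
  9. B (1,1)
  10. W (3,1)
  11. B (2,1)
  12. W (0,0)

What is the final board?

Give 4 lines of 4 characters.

Answer: WWBW
WB..
.B.B
B.B.

Derivation:
Move 1: B@(3,2) -> caps B=0 W=0
Move 2: W@(0,1) -> caps B=0 W=0
Move 3: B@(2,3) -> caps B=0 W=0
Move 4: W@(1,0) -> caps B=0 W=0
Move 5: B@(3,0) -> caps B=0 W=0
Move 6: W@(3,3) -> caps B=0 W=0
Move 7: B@(0,2) -> caps B=0 W=0
Move 8: W@(0,3) -> caps B=0 W=0
Move 9: B@(1,1) -> caps B=0 W=0
Move 10: W@(3,1) -> caps B=0 W=0
Move 11: B@(2,1) -> caps B=1 W=0
Move 12: W@(0,0) -> caps B=1 W=0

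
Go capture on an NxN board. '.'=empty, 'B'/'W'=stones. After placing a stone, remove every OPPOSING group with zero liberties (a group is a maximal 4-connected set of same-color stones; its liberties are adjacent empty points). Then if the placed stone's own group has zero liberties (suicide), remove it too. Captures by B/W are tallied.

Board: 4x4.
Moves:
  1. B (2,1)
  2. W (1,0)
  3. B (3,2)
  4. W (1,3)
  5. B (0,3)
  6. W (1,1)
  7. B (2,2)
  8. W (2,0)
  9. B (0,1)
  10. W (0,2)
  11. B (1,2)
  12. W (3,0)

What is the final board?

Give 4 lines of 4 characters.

Answer: .BW.
WWBW
WBB.
W.B.

Derivation:
Move 1: B@(2,1) -> caps B=0 W=0
Move 2: W@(1,0) -> caps B=0 W=0
Move 3: B@(3,2) -> caps B=0 W=0
Move 4: W@(1,3) -> caps B=0 W=0
Move 5: B@(0,3) -> caps B=0 W=0
Move 6: W@(1,1) -> caps B=0 W=0
Move 7: B@(2,2) -> caps B=0 W=0
Move 8: W@(2,0) -> caps B=0 W=0
Move 9: B@(0,1) -> caps B=0 W=0
Move 10: W@(0,2) -> caps B=0 W=1
Move 11: B@(1,2) -> caps B=0 W=1
Move 12: W@(3,0) -> caps B=0 W=1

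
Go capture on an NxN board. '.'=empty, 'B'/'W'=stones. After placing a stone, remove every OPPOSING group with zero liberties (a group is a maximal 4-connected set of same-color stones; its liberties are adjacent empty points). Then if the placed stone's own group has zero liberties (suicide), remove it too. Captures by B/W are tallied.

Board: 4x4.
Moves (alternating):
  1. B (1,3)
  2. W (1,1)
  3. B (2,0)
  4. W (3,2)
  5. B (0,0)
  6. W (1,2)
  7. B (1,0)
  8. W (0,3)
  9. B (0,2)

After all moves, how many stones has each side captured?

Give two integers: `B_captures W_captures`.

Answer: 1 0

Derivation:
Move 1: B@(1,3) -> caps B=0 W=0
Move 2: W@(1,1) -> caps B=0 W=0
Move 3: B@(2,0) -> caps B=0 W=0
Move 4: W@(3,2) -> caps B=0 W=0
Move 5: B@(0,0) -> caps B=0 W=0
Move 6: W@(1,2) -> caps B=0 W=0
Move 7: B@(1,0) -> caps B=0 W=0
Move 8: W@(0,3) -> caps B=0 W=0
Move 9: B@(0,2) -> caps B=1 W=0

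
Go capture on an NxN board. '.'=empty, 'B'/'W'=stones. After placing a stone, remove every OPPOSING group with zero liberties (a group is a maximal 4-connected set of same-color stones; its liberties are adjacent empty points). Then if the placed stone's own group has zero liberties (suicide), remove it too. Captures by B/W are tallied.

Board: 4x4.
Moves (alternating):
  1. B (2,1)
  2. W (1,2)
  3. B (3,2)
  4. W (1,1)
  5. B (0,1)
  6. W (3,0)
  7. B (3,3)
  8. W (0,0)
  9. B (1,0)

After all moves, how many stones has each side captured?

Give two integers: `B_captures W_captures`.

Move 1: B@(2,1) -> caps B=0 W=0
Move 2: W@(1,2) -> caps B=0 W=0
Move 3: B@(3,2) -> caps B=0 W=0
Move 4: W@(1,1) -> caps B=0 W=0
Move 5: B@(0,1) -> caps B=0 W=0
Move 6: W@(3,0) -> caps B=0 W=0
Move 7: B@(3,3) -> caps B=0 W=0
Move 8: W@(0,0) -> caps B=0 W=0
Move 9: B@(1,0) -> caps B=1 W=0

Answer: 1 0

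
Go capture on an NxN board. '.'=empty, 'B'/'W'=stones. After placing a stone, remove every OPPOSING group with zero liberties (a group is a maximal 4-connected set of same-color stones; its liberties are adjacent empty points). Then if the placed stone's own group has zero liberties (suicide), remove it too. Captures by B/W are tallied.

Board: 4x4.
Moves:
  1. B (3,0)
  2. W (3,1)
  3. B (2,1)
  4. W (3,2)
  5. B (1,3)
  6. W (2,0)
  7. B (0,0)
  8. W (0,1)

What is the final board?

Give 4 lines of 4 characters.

Answer: BW..
...B
WB..
.WW.

Derivation:
Move 1: B@(3,0) -> caps B=0 W=0
Move 2: W@(3,1) -> caps B=0 W=0
Move 3: B@(2,1) -> caps B=0 W=0
Move 4: W@(3,2) -> caps B=0 W=0
Move 5: B@(1,3) -> caps B=0 W=0
Move 6: W@(2,0) -> caps B=0 W=1
Move 7: B@(0,0) -> caps B=0 W=1
Move 8: W@(0,1) -> caps B=0 W=1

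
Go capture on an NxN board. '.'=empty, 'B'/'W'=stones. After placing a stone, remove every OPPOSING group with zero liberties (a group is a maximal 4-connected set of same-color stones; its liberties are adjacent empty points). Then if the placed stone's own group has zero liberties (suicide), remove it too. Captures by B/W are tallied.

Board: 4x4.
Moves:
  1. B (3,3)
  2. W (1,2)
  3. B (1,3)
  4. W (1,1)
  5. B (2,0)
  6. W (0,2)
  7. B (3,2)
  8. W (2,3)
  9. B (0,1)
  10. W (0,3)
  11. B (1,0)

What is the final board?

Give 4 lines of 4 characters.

Answer: .BWW
BWW.
B..W
..BB

Derivation:
Move 1: B@(3,3) -> caps B=0 W=0
Move 2: W@(1,2) -> caps B=0 W=0
Move 3: B@(1,3) -> caps B=0 W=0
Move 4: W@(1,1) -> caps B=0 W=0
Move 5: B@(2,0) -> caps B=0 W=0
Move 6: W@(0,2) -> caps B=0 W=0
Move 7: B@(3,2) -> caps B=0 W=0
Move 8: W@(2,3) -> caps B=0 W=0
Move 9: B@(0,1) -> caps B=0 W=0
Move 10: W@(0,3) -> caps B=0 W=1
Move 11: B@(1,0) -> caps B=0 W=1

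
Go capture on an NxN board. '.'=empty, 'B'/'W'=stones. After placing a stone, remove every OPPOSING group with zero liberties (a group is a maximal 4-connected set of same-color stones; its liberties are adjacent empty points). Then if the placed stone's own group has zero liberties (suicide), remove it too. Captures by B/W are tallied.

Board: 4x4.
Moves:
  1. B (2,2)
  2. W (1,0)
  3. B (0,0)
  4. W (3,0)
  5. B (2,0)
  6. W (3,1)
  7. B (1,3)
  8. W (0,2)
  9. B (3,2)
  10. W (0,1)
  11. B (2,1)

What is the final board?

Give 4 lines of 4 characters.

Answer: .WW.
W..B
BBB.
..B.

Derivation:
Move 1: B@(2,2) -> caps B=0 W=0
Move 2: W@(1,0) -> caps B=0 W=0
Move 3: B@(0,0) -> caps B=0 W=0
Move 4: W@(3,0) -> caps B=0 W=0
Move 5: B@(2,0) -> caps B=0 W=0
Move 6: W@(3,1) -> caps B=0 W=0
Move 7: B@(1,3) -> caps B=0 W=0
Move 8: W@(0,2) -> caps B=0 W=0
Move 9: B@(3,2) -> caps B=0 W=0
Move 10: W@(0,1) -> caps B=0 W=1
Move 11: B@(2,1) -> caps B=2 W=1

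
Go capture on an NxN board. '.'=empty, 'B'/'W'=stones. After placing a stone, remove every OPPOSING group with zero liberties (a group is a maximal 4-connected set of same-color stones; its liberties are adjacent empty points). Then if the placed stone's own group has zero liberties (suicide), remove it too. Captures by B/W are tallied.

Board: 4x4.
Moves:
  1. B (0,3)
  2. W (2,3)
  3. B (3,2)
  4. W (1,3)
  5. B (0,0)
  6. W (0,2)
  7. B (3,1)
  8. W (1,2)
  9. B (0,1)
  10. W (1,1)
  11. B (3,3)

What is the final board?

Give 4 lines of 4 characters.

Answer: BBW.
.WWW
...W
.BBB

Derivation:
Move 1: B@(0,3) -> caps B=0 W=0
Move 2: W@(2,3) -> caps B=0 W=0
Move 3: B@(3,2) -> caps B=0 W=0
Move 4: W@(1,3) -> caps B=0 W=0
Move 5: B@(0,0) -> caps B=0 W=0
Move 6: W@(0,2) -> caps B=0 W=1
Move 7: B@(3,1) -> caps B=0 W=1
Move 8: W@(1,2) -> caps B=0 W=1
Move 9: B@(0,1) -> caps B=0 W=1
Move 10: W@(1,1) -> caps B=0 W=1
Move 11: B@(3,3) -> caps B=0 W=1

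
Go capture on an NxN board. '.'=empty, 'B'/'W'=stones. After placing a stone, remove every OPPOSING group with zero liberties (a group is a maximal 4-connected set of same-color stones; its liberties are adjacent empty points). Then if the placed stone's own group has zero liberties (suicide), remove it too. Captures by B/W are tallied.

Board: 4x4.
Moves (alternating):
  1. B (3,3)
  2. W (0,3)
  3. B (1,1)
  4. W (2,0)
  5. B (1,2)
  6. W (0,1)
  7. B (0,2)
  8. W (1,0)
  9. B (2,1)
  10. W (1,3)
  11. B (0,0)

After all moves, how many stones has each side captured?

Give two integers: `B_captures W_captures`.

Answer: 1 0

Derivation:
Move 1: B@(3,3) -> caps B=0 W=0
Move 2: W@(0,3) -> caps B=0 W=0
Move 3: B@(1,1) -> caps B=0 W=0
Move 4: W@(2,0) -> caps B=0 W=0
Move 5: B@(1,2) -> caps B=0 W=0
Move 6: W@(0,1) -> caps B=0 W=0
Move 7: B@(0,2) -> caps B=0 W=0
Move 8: W@(1,0) -> caps B=0 W=0
Move 9: B@(2,1) -> caps B=0 W=0
Move 10: W@(1,3) -> caps B=0 W=0
Move 11: B@(0,0) -> caps B=1 W=0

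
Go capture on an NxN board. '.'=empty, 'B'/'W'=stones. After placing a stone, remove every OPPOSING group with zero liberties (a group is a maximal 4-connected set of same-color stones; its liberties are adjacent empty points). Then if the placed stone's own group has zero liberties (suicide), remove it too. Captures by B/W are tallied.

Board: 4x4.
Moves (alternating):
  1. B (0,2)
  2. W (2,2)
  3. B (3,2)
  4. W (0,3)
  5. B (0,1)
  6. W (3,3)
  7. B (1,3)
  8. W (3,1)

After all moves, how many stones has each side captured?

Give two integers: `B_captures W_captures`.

Move 1: B@(0,2) -> caps B=0 W=0
Move 2: W@(2,2) -> caps B=0 W=0
Move 3: B@(3,2) -> caps B=0 W=0
Move 4: W@(0,3) -> caps B=0 W=0
Move 5: B@(0,1) -> caps B=0 W=0
Move 6: W@(3,3) -> caps B=0 W=0
Move 7: B@(1,3) -> caps B=1 W=0
Move 8: W@(3,1) -> caps B=1 W=1

Answer: 1 1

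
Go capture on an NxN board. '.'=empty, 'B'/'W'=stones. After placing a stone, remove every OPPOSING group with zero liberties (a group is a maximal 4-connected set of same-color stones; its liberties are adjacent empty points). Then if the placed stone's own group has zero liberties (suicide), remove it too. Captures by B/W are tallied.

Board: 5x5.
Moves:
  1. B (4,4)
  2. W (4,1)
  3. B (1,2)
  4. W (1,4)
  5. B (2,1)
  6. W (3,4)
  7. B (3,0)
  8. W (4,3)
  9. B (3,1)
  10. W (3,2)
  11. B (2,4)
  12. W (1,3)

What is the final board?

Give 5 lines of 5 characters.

Answer: .....
..BWW
.B..B
BBW.W
.W.W.

Derivation:
Move 1: B@(4,4) -> caps B=0 W=0
Move 2: W@(4,1) -> caps B=0 W=0
Move 3: B@(1,2) -> caps B=0 W=0
Move 4: W@(1,4) -> caps B=0 W=0
Move 5: B@(2,1) -> caps B=0 W=0
Move 6: W@(3,4) -> caps B=0 W=0
Move 7: B@(3,0) -> caps B=0 W=0
Move 8: W@(4,3) -> caps B=0 W=1
Move 9: B@(3,1) -> caps B=0 W=1
Move 10: W@(3,2) -> caps B=0 W=1
Move 11: B@(2,4) -> caps B=0 W=1
Move 12: W@(1,3) -> caps B=0 W=1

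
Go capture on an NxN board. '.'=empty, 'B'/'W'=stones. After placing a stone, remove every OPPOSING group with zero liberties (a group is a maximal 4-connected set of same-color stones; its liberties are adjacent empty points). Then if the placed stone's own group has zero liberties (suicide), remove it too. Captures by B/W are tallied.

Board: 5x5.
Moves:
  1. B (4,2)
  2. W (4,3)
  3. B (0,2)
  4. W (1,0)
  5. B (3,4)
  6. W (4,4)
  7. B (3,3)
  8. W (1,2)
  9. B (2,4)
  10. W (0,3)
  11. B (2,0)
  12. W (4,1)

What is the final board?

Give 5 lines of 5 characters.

Move 1: B@(4,2) -> caps B=0 W=0
Move 2: W@(4,3) -> caps B=0 W=0
Move 3: B@(0,2) -> caps B=0 W=0
Move 4: W@(1,0) -> caps B=0 W=0
Move 5: B@(3,4) -> caps B=0 W=0
Move 6: W@(4,4) -> caps B=0 W=0
Move 7: B@(3,3) -> caps B=2 W=0
Move 8: W@(1,2) -> caps B=2 W=0
Move 9: B@(2,4) -> caps B=2 W=0
Move 10: W@(0,3) -> caps B=2 W=0
Move 11: B@(2,0) -> caps B=2 W=0
Move 12: W@(4,1) -> caps B=2 W=0

Answer: ..BW.
W.W..
B...B
...BB
.WB..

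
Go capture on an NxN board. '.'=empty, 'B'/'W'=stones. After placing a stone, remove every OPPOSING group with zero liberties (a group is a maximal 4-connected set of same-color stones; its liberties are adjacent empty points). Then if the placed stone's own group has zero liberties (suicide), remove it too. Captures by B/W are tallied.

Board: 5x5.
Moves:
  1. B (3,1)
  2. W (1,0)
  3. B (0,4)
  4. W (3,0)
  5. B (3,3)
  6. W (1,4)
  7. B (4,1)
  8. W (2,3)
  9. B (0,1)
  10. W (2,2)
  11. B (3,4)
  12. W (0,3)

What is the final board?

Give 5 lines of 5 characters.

Answer: .B.W.
W...W
..WW.
WB.BB
.B...

Derivation:
Move 1: B@(3,1) -> caps B=0 W=0
Move 2: W@(1,0) -> caps B=0 W=0
Move 3: B@(0,4) -> caps B=0 W=0
Move 4: W@(3,0) -> caps B=0 W=0
Move 5: B@(3,3) -> caps B=0 W=0
Move 6: W@(1,4) -> caps B=0 W=0
Move 7: B@(4,1) -> caps B=0 W=0
Move 8: W@(2,3) -> caps B=0 W=0
Move 9: B@(0,1) -> caps B=0 W=0
Move 10: W@(2,2) -> caps B=0 W=0
Move 11: B@(3,4) -> caps B=0 W=0
Move 12: W@(0,3) -> caps B=0 W=1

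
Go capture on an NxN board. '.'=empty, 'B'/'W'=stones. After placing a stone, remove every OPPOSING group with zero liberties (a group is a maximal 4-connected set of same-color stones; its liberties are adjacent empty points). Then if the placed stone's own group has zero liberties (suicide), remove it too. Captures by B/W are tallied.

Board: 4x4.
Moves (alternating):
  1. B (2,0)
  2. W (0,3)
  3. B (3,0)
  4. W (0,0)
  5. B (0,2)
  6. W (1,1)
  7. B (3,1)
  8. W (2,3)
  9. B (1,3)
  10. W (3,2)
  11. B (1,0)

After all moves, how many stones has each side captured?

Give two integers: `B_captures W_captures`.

Move 1: B@(2,0) -> caps B=0 W=0
Move 2: W@(0,3) -> caps B=0 W=0
Move 3: B@(3,0) -> caps B=0 W=0
Move 4: W@(0,0) -> caps B=0 W=0
Move 5: B@(0,2) -> caps B=0 W=0
Move 6: W@(1,1) -> caps B=0 W=0
Move 7: B@(3,1) -> caps B=0 W=0
Move 8: W@(2,3) -> caps B=0 W=0
Move 9: B@(1,3) -> caps B=1 W=0
Move 10: W@(3,2) -> caps B=1 W=0
Move 11: B@(1,0) -> caps B=1 W=0

Answer: 1 0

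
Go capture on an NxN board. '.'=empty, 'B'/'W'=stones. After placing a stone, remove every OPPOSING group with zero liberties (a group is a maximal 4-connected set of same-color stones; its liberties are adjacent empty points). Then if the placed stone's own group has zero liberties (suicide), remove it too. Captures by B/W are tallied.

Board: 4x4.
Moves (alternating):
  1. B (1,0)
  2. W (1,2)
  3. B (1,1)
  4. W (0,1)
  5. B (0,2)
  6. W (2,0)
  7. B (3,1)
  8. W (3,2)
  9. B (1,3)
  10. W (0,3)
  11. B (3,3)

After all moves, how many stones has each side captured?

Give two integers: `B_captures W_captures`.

Move 1: B@(1,0) -> caps B=0 W=0
Move 2: W@(1,2) -> caps B=0 W=0
Move 3: B@(1,1) -> caps B=0 W=0
Move 4: W@(0,1) -> caps B=0 W=0
Move 5: B@(0,2) -> caps B=0 W=0
Move 6: W@(2,0) -> caps B=0 W=0
Move 7: B@(3,1) -> caps B=0 W=0
Move 8: W@(3,2) -> caps B=0 W=0
Move 9: B@(1,3) -> caps B=0 W=0
Move 10: W@(0,3) -> caps B=0 W=1
Move 11: B@(3,3) -> caps B=0 W=1

Answer: 0 1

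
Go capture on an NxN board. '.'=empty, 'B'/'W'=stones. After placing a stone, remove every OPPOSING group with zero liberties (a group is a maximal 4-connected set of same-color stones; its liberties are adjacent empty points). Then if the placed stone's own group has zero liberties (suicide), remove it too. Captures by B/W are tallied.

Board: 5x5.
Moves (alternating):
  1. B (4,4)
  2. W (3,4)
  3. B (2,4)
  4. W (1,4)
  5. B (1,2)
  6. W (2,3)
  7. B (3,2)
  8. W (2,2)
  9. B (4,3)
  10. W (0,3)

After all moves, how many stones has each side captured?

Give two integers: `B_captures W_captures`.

Answer: 0 1

Derivation:
Move 1: B@(4,4) -> caps B=0 W=0
Move 2: W@(3,4) -> caps B=0 W=0
Move 3: B@(2,4) -> caps B=0 W=0
Move 4: W@(1,4) -> caps B=0 W=0
Move 5: B@(1,2) -> caps B=0 W=0
Move 6: W@(2,3) -> caps B=0 W=1
Move 7: B@(3,2) -> caps B=0 W=1
Move 8: W@(2,2) -> caps B=0 W=1
Move 9: B@(4,3) -> caps B=0 W=1
Move 10: W@(0,3) -> caps B=0 W=1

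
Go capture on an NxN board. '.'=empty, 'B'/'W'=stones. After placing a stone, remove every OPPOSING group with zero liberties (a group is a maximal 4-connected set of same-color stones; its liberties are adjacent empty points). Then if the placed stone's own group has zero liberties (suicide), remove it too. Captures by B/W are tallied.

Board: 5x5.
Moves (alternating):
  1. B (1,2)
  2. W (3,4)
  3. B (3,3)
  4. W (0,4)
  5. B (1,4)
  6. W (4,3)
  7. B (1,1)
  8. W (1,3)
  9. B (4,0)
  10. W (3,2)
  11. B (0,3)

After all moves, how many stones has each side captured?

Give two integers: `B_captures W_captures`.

Answer: 1 0

Derivation:
Move 1: B@(1,2) -> caps B=0 W=0
Move 2: W@(3,4) -> caps B=0 W=0
Move 3: B@(3,3) -> caps B=0 W=0
Move 4: W@(0,4) -> caps B=0 W=0
Move 5: B@(1,4) -> caps B=0 W=0
Move 6: W@(4,3) -> caps B=0 W=0
Move 7: B@(1,1) -> caps B=0 W=0
Move 8: W@(1,3) -> caps B=0 W=0
Move 9: B@(4,0) -> caps B=0 W=0
Move 10: W@(3,2) -> caps B=0 W=0
Move 11: B@(0,3) -> caps B=1 W=0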